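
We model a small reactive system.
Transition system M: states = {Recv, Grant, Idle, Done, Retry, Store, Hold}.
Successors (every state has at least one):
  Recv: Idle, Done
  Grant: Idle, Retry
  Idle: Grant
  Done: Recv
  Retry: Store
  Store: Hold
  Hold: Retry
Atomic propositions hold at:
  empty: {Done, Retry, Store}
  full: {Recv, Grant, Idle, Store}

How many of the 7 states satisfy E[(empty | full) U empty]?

Sat(empty | full) = {Recv, Grant, Idle, Done, Retry, Store}
E[(empty | full) U empty]: least fixpoint, start Z0 = Sat(empty) = {Done, Retry, Store}, add states in Sat(empty | full) with some successor in Z. Z1 = {Recv, Grant, Done, Retry, Store}; Z2 = {Recv, Grant, Idle, Done, Retry, Store}; fixed.
Sat(E[(empty | full) U empty]) = {Recv, Grant, Idle, Done, Retry, Store}
|Sat(E[(empty | full) U empty])| = |{Recv, Grant, Idle, Done, Retry, Store}| = 6.

6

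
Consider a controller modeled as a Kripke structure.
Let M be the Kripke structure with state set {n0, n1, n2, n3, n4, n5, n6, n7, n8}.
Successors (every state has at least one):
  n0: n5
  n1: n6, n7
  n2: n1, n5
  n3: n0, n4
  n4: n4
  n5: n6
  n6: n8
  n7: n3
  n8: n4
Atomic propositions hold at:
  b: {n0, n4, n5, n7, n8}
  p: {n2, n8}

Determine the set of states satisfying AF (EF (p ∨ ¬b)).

{n0, n1, n2, n3, n5, n6, n7, n8}

Sat(¬b) = {n1, n2, n3, n6}
Sat(p ∨ ¬b) = {n1, n2, n3, n6, n8}
EF (p ∨ ¬b): least fixpoint, start Z0 = {n1, n2, n3, n6, n8}, add states with some successor in Z. Z1 = {n1, n2, n3, n5, n6, n7, n8}; Z2 = {n0, n1, n2, n3, n5, n6, n7, n8}; fixed.
Sat(EF (p ∨ ¬b)) = {n0, n1, n2, n3, n5, n6, n7, n8}
AF (EF (p ∨ ¬b)): least fixpoint, start Z0 = {n0, n1, n2, n3, n5, n6, n7, n8}, add states with every successor in Z. Already a fixed point.
Sat(AF (EF (p ∨ ¬b))) = {n0, n1, n2, n3, n5, n6, n7, n8}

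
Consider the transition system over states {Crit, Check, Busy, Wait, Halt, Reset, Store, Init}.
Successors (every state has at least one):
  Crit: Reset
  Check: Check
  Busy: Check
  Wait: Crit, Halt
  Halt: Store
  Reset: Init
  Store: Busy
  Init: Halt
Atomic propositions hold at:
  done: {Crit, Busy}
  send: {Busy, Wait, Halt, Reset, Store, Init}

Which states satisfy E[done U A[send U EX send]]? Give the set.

Sat(EX send) = {s : some successor in {Busy, Wait, Halt, Reset, Store, Init}} = {Crit, Wait, Halt, Reset, Store, Init}
A[send U EX send]: least fixpoint, start Z0 = Sat(EX send) = {Crit, Wait, Halt, Reset, Store, Init}, add states in Sat(send) with every successor in Z. Already a fixed point.
Sat(A[send U EX send]) = {Crit, Wait, Halt, Reset, Store, Init}
E[done U A[send U EX send]]: least fixpoint, start Z0 = Sat(A[send U EX send]) = {Crit, Wait, Halt, Reset, Store, Init}, add states in Sat(done) with some successor in Z. Already a fixed point.
Sat(E[done U A[send U EX send]]) = {Crit, Wait, Halt, Reset, Store, Init}

{Crit, Wait, Halt, Reset, Store, Init}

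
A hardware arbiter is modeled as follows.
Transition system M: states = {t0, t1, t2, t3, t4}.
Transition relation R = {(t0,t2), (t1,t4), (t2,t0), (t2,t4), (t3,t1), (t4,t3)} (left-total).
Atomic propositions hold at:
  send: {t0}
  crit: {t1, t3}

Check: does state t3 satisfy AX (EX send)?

No

Sat(EX send) = {s : some successor in {t0}} = {t2}
Sat(AX (EX send)) = {s : every successor in {t2}} = {t0}
t3 ∉ Sat(AX (EX send)) = {t0}, so the formula does not hold at t3.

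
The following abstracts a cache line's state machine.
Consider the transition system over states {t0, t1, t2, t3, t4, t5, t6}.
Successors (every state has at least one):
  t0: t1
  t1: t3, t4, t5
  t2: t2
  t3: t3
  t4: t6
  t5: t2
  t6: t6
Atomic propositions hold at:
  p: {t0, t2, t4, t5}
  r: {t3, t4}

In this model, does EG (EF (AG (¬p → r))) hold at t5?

Sat(¬p) = {t1, t3, t6}
Sat(¬p → r) = {t0, t2, t3, t4, t5}
AG (¬p → r): greatest fixpoint, start Z0 = {t0, t2, t3, t4, t5}, keep only states in Sat with every successor in Z. Z1 = {t2, t3, t5}; fixed.
Sat(AG (¬p → r)) = {t2, t3, t5}
EF (AG (¬p → r)): least fixpoint, start Z0 = {t2, t3, t5}, add states with some successor in Z. Z1 = {t1, t2, t3, t5}; Z2 = {t0, t1, t2, t3, t5}; fixed.
Sat(EF (AG (¬p → r))) = {t0, t1, t2, t3, t5}
EG (EF (AG (¬p → r))): greatest fixpoint, start Z0 = {t0, t1, t2, t3, t5}, keep only states in Sat with some successor in Z. Already a fixed point.
Sat(EG (EF (AG (¬p → r)))) = {t0, t1, t2, t3, t5}
t5 ∈ Sat(EG (EF (AG (¬p → r)))) = {t0, t1, t2, t3, t5}, so the formula holds at t5.

Yes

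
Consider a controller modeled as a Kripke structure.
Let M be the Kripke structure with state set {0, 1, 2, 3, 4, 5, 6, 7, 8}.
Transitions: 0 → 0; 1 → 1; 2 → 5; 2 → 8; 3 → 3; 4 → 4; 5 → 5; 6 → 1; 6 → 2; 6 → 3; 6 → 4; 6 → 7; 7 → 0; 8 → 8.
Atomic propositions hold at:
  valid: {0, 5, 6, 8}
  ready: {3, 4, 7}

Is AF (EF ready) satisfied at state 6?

EF ready: least fixpoint, start Z0 = {3, 4, 7}, add states with some successor in Z. Z1 = {3, 4, 6, 7}; fixed.
Sat(EF ready) = {3, 4, 6, 7}
AF (EF ready): least fixpoint, start Z0 = {3, 4, 6, 7}, add states with every successor in Z. Already a fixed point.
Sat(AF (EF ready)) = {3, 4, 6, 7}
6 ∈ Sat(AF (EF ready)) = {3, 4, 6, 7}, so the formula holds at 6.

Yes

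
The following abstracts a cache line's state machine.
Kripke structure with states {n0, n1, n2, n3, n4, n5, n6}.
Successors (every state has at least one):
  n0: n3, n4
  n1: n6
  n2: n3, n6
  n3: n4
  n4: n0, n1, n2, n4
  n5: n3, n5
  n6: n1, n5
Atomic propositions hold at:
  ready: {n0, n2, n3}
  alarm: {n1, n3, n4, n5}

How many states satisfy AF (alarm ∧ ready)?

1

Sat(alarm ∧ ready) = {n3}
AF (alarm ∧ ready): least fixpoint, start Z0 = {n3}, add states with every successor in Z. Already a fixed point.
Sat(AF (alarm ∧ ready)) = {n3}
|Sat(AF (alarm ∧ ready))| = |{n3}| = 1.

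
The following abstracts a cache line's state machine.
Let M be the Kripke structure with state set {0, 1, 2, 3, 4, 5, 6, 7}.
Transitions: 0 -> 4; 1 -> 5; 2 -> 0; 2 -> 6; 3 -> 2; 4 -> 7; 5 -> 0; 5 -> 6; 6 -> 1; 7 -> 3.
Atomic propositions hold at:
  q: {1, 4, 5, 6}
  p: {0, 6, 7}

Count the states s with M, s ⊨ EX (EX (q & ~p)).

3

Sat(~p) = {1, 2, 3, 4, 5}
Sat(q & ~p) = {1, 4, 5}
Sat(EX (q & ~p)) = {s : some successor in {1, 4, 5}} = {0, 1, 6}
Sat(EX (EX (q & ~p))) = {s : some successor in {0, 1, 6}} = {2, 5, 6}
|Sat(EX (EX (q & ~p)))| = |{2, 5, 6}| = 3.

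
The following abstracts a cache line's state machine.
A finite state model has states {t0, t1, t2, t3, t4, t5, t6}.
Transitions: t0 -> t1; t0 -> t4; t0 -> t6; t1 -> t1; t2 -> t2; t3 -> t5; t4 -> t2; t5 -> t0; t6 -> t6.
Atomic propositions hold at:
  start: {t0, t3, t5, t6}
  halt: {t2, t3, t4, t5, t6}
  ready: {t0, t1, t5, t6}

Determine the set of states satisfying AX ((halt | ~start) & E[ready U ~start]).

{t1, t2, t3, t4}

Sat(~start) = {t1, t2, t4}
Sat(halt | ~start) = {t1, t2, t3, t4, t5, t6}
E[ready U ~start]: least fixpoint, start Z0 = Sat(~start) = {t1, t2, t4}, add states in Sat(ready) with some successor in Z. Z1 = {t0, t1, t2, t4}; Z2 = {t0, t1, t2, t4, t5}; fixed.
Sat(E[ready U ~start]) = {t0, t1, t2, t4, t5}
Sat((halt | ~start) & E[ready U ~start]) = {t1, t2, t4, t5}
Sat(AX ((halt | ~start) & E[ready U ~start])) = {s : every successor in {t1, t2, t4, t5}} = {t1, t2, t3, t4}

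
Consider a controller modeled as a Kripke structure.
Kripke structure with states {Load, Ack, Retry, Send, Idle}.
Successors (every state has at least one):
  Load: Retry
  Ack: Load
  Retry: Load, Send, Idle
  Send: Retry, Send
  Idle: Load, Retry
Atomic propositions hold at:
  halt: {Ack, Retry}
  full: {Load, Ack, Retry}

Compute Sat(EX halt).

Sat(EX halt) = {s : some successor in {Ack, Retry}} = {Load, Send, Idle}

{Load, Send, Idle}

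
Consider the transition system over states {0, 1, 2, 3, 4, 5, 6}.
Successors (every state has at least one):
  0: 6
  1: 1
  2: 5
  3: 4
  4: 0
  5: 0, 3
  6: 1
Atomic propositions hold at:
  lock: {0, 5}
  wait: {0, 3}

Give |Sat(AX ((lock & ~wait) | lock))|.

2

Sat(~wait) = {1, 2, 4, 5, 6}
Sat(lock & ~wait) = {5}
Sat((lock & ~wait) | lock) = {0, 5}
Sat(AX ((lock & ~wait) | lock)) = {s : every successor in {0, 5}} = {2, 4}
|Sat(AX ((lock & ~wait) | lock))| = |{2, 4}| = 2.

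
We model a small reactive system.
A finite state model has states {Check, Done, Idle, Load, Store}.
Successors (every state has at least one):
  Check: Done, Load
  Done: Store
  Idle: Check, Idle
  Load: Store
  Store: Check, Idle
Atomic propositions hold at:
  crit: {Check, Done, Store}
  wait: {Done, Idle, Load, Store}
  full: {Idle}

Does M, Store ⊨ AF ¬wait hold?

No

Sat(¬wait) = {Check}
AF ¬wait: least fixpoint, start Z0 = {Check}, add states with every successor in Z. Already a fixed point.
Sat(AF ¬wait) = {Check}
Store ∉ Sat(AF ¬wait) = {Check}, so the formula does not hold at Store.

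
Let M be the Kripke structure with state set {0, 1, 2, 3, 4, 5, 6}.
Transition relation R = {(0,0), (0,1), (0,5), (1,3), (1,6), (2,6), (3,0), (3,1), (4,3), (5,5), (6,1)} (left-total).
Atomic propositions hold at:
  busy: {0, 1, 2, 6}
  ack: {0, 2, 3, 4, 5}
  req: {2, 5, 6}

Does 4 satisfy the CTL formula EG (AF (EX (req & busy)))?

Sat(req & busy) = {2, 6}
Sat(EX (req & busy)) = {s : some successor in {2, 6}} = {1, 2}
AF (EX (req & busy)): least fixpoint, start Z0 = {1, 2}, add states with every successor in Z. Z1 = {1, 2, 6}; fixed.
Sat(AF (EX (req & busy))) = {1, 2, 6}
EG (AF (EX (req & busy))): greatest fixpoint, start Z0 = {1, 2, 6}, keep only states in Sat with some successor in Z. Already a fixed point.
Sat(EG (AF (EX (req & busy)))) = {1, 2, 6}
4 ∉ Sat(EG (AF (EX (req & busy)))) = {1, 2, 6}, so the formula does not hold at 4.

No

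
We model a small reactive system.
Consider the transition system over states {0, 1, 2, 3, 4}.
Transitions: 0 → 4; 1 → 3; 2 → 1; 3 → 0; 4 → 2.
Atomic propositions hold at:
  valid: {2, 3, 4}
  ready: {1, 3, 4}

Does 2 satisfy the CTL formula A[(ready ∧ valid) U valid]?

Sat(ready ∧ valid) = {3, 4}
A[(ready ∧ valid) U valid]: least fixpoint, start Z0 = Sat(valid) = {2, 3, 4}, add states in Sat(ready ∧ valid) with every successor in Z. Already a fixed point.
Sat(A[(ready ∧ valid) U valid]) = {2, 3, 4}
2 ∈ Sat(A[(ready ∧ valid) U valid]) = {2, 3, 4}, so the formula holds at 2.

Yes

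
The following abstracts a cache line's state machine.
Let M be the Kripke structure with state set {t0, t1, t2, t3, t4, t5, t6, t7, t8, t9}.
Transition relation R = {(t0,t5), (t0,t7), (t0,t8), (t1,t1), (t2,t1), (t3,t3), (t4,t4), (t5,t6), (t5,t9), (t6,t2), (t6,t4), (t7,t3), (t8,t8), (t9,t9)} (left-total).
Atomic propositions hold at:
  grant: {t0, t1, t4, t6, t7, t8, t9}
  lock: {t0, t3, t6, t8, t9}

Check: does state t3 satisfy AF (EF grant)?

EF grant: least fixpoint, start Z0 = {t0, t1, t4, t6, t7, t8, t9}, add states with some successor in Z. Z1 = {t0, t1, t2, t4, t5, t6, t7, t8, t9}; fixed.
Sat(EF grant) = {t0, t1, t2, t4, t5, t6, t7, t8, t9}
AF (EF grant): least fixpoint, start Z0 = {t0, t1, t2, t4, t5, t6, t7, t8, t9}, add states with every successor in Z. Already a fixed point.
Sat(AF (EF grant)) = {t0, t1, t2, t4, t5, t6, t7, t8, t9}
t3 ∉ Sat(AF (EF grant)) = {t0, t1, t2, t4, t5, t6, t7, t8, t9}, so the formula does not hold at t3.

No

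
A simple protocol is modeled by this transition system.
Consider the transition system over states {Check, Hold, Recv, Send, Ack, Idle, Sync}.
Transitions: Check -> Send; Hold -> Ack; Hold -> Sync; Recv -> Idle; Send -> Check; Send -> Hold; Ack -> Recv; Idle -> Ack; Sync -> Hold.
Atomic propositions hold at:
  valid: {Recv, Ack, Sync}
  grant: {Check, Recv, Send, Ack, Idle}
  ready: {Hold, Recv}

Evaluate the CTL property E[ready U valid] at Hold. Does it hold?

E[ready U valid]: least fixpoint, start Z0 = Sat(valid) = {Recv, Ack, Sync}, add states in Sat(ready) with some successor in Z. Z1 = {Hold, Recv, Ack, Sync}; fixed.
Sat(E[ready U valid]) = {Hold, Recv, Ack, Sync}
Hold ∈ Sat(E[ready U valid]) = {Hold, Recv, Ack, Sync}, so the formula holds at Hold.

Yes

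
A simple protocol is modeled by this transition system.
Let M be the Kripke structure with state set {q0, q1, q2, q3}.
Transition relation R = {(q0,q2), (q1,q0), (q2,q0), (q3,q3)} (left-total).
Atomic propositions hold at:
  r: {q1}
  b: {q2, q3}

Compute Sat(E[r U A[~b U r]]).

{q1}

Sat(~b) = {q0, q1}
A[~b U r]: least fixpoint, start Z0 = Sat(r) = {q1}, add states in Sat(~b) with every successor in Z. Already a fixed point.
Sat(A[~b U r]) = {q1}
E[r U A[~b U r]]: least fixpoint, start Z0 = Sat(A[~b U r]) = {q1}, add states in Sat(r) with some successor in Z. Already a fixed point.
Sat(E[r U A[~b U r]]) = {q1}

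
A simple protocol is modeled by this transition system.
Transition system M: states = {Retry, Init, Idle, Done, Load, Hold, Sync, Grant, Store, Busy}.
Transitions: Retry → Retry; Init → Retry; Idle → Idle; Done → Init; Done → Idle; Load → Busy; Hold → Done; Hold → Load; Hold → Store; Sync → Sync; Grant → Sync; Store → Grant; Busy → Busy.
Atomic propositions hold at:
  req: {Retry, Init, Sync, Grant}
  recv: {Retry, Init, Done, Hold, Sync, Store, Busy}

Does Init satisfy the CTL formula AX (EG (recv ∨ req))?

Sat(recv ∨ req) = {Retry, Init, Done, Hold, Sync, Grant, Store, Busy}
EG (recv ∨ req): greatest fixpoint, start Z0 = {Retry, Init, Done, Hold, Sync, Grant, Store, Busy}, keep only states in Sat with some successor in Z. Already a fixed point.
Sat(EG (recv ∨ req)) = {Retry, Init, Done, Hold, Sync, Grant, Store, Busy}
Sat(AX (EG (recv ∨ req))) = {s : every successor in {Retry, Init, Done, Hold, Sync, Grant, Store, Busy}} = {Retry, Init, Load, Sync, Grant, Store, Busy}
Init ∈ Sat(AX (EG (recv ∨ req))) = {Retry, Init, Load, Sync, Grant, Store, Busy}, so the formula holds at Init.

Yes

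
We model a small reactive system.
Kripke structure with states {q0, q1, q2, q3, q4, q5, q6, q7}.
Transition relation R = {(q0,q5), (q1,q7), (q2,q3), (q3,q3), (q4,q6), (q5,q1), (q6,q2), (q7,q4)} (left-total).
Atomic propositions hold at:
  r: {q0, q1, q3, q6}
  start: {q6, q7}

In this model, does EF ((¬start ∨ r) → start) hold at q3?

Sat(¬start) = {q0, q1, q2, q3, q4, q5}
Sat(¬start ∨ r) = {q0, q1, q2, q3, q4, q5, q6}
Sat((¬start ∨ r) → start) = {q6, q7}
EF ((¬start ∨ r) → start): least fixpoint, start Z0 = {q6, q7}, add states with some successor in Z. Z1 = {q1, q4, q6, q7}; Z2 = {q1, q4, q5, q6, q7}; Z3 = {q0, q1, q4, q5, q6, q7}; fixed.
Sat(EF ((¬start ∨ r) → start)) = {q0, q1, q4, q5, q6, q7}
q3 ∉ Sat(EF ((¬start ∨ r) → start)) = {q0, q1, q4, q5, q6, q7}, so the formula does not hold at q3.

No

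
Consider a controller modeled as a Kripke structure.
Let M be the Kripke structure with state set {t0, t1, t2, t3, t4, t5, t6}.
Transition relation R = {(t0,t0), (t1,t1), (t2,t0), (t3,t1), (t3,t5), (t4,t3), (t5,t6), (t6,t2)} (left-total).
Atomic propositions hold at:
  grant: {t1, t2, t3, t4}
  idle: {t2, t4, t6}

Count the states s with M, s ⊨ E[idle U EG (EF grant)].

3

EF grant: least fixpoint, start Z0 = {t1, t2, t3, t4}, add states with some successor in Z. Z1 = {t1, t2, t3, t4, t6}; Z2 = {t1, t2, t3, t4, t5, t6}; fixed.
Sat(EF grant) = {t1, t2, t3, t4, t5, t6}
EG (EF grant): greatest fixpoint, start Z0 = {t1, t2, t3, t4, t5, t6}, keep only states in Sat with some successor in Z. Z1 = {t1, t3, t4, t5, t6}; Z2 = {t1, t3, t4, t5}; Z3 = {t1, t3, t4}; fixed.
Sat(EG (EF grant)) = {t1, t3, t4}
E[idle U EG (EF grant)]: least fixpoint, start Z0 = Sat(EG (EF grant)) = {t1, t3, t4}, add states in Sat(idle) with some successor in Z. Already a fixed point.
Sat(E[idle U EG (EF grant)]) = {t1, t3, t4}
|Sat(E[idle U EG (EF grant)])| = |{t1, t3, t4}| = 3.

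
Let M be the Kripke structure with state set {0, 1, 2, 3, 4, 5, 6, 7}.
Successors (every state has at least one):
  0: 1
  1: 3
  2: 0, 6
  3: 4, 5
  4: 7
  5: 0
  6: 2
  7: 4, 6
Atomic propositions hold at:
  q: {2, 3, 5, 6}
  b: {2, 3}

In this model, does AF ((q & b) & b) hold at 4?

No

Sat(q & b) = {2, 3}
Sat((q & b) & b) = {2, 3}
AF ((q & b) & b): least fixpoint, start Z0 = {2, 3}, add states with every successor in Z. Z1 = {1, 2, 3, 6}; Z2 = {0, 1, 2, 3, 6}; Z3 = {0, 1, 2, 3, 5, 6}; fixed.
Sat(AF ((q & b) & b)) = {0, 1, 2, 3, 5, 6}
4 ∉ Sat(AF ((q & b) & b)) = {0, 1, 2, 3, 5, 6}, so the formula does not hold at 4.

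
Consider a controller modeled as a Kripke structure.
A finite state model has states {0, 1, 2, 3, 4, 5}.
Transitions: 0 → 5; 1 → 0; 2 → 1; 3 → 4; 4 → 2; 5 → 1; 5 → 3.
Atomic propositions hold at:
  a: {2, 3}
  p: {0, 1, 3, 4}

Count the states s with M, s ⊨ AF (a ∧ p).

Sat(a ∧ p) = {3}
AF (a ∧ p): least fixpoint, start Z0 = {3}, add states with every successor in Z. Already a fixed point.
Sat(AF (a ∧ p)) = {3}
|Sat(AF (a ∧ p))| = |{3}| = 1.

1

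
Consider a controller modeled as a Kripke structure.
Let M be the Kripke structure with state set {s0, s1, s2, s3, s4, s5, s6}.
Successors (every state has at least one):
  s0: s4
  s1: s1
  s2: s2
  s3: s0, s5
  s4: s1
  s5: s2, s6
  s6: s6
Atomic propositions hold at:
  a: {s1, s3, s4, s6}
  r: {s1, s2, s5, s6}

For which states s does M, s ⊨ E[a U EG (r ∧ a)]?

{s1, s4, s6}

Sat(r ∧ a) = {s1, s6}
EG (r ∧ a): greatest fixpoint, start Z0 = {s1, s6}, keep only states in Sat with some successor in Z. Already a fixed point.
Sat(EG (r ∧ a)) = {s1, s6}
E[a U EG (r ∧ a)]: least fixpoint, start Z0 = Sat(EG (r ∧ a)) = {s1, s6}, add states in Sat(a) with some successor in Z. Z1 = {s1, s4, s6}; fixed.
Sat(E[a U EG (r ∧ a)]) = {s1, s4, s6}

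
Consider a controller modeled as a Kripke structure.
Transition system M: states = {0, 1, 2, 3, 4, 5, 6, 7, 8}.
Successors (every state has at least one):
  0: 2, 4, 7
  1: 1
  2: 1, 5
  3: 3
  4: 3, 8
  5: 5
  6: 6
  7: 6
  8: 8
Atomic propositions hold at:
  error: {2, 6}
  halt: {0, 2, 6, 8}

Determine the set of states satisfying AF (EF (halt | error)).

Sat(halt | error) = {0, 2, 6, 8}
EF (halt | error): least fixpoint, start Z0 = {0, 2, 6, 8}, add states with some successor in Z. Z1 = {0, 2, 4, 6, 7, 8}; fixed.
Sat(EF (halt | error)) = {0, 2, 4, 6, 7, 8}
AF (EF (halt | error)): least fixpoint, start Z0 = {0, 2, 4, 6, 7, 8}, add states with every successor in Z. Already a fixed point.
Sat(AF (EF (halt | error))) = {0, 2, 4, 6, 7, 8}

{0, 2, 4, 6, 7, 8}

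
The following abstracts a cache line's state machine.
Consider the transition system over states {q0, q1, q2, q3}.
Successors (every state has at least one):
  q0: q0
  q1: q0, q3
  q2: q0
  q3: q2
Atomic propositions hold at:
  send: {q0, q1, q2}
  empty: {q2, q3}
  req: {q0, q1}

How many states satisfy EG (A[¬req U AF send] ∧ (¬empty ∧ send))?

Sat(¬req) = {q2, q3}
AF send: least fixpoint, start Z0 = {q0, q1, q2}, add states with every successor in Z. Z1 = {q0, q1, q2, q3}; fixed.
Sat(AF send) = {q0, q1, q2, q3}
A[¬req U AF send]: least fixpoint, start Z0 = Sat(AF send) = {q0, q1, q2, q3}, add states in Sat(¬req) with every successor in Z. Already a fixed point.
Sat(A[¬req U AF send]) = {q0, q1, q2, q3}
Sat(¬empty) = {q0, q1}
Sat(¬empty ∧ send) = {q0, q1}
Sat(A[¬req U AF send] ∧ (¬empty ∧ send)) = {q0, q1}
EG (A[¬req U AF send] ∧ (¬empty ∧ send)): greatest fixpoint, start Z0 = {q0, q1}, keep only states in Sat with some successor in Z. Already a fixed point.
Sat(EG (A[¬req U AF send] ∧ (¬empty ∧ send))) = {q0, q1}
|Sat(EG (A[¬req U AF send] ∧ (¬empty ∧ send)))| = |{q0, q1}| = 2.

2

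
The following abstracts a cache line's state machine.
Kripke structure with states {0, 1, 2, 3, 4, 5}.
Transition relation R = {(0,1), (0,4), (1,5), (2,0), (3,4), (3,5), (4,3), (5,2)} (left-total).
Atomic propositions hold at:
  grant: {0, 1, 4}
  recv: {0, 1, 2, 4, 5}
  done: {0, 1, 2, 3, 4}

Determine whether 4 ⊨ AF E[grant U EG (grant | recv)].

Sat(grant | recv) = {0, 1, 2, 4, 5}
EG (grant | recv): greatest fixpoint, start Z0 = {0, 1, 2, 4, 5}, keep only states in Sat with some successor in Z. Z1 = {0, 1, 2, 5}; fixed.
Sat(EG (grant | recv)) = {0, 1, 2, 5}
E[grant U EG (grant | recv)]: least fixpoint, start Z0 = Sat(EG (grant | recv)) = {0, 1, 2, 5}, add states in Sat(grant) with some successor in Z. Already a fixed point.
Sat(E[grant U EG (grant | recv)]) = {0, 1, 2, 5}
AF E[grant U EG (grant | recv)]: least fixpoint, start Z0 = {0, 1, 2, 5}, add states with every successor in Z. Already a fixed point.
Sat(AF E[grant U EG (grant | recv)]) = {0, 1, 2, 5}
4 ∉ Sat(AF E[grant U EG (grant | recv)]) = {0, 1, 2, 5}, so the formula does not hold at 4.

No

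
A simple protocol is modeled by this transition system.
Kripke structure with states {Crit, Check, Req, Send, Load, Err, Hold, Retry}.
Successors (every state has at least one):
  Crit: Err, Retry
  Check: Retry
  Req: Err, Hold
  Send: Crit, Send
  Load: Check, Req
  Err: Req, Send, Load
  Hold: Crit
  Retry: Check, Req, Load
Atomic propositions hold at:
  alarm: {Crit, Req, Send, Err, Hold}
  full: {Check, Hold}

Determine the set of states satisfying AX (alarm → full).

Sat(alarm → full) = {Check, Load, Hold, Retry}
Sat(AX (alarm → full)) = {s : every successor in {Check, Load, Hold, Retry}} = {Check}

{Check}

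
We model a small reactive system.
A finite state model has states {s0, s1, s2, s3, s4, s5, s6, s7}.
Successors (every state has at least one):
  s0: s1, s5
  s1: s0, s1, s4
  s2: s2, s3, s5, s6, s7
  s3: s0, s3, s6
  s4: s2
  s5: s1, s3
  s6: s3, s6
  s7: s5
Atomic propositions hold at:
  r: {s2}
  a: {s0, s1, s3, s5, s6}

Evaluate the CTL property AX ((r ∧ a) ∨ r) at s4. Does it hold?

Yes

Sat(r ∧ a) = ∅
Sat((r ∧ a) ∨ r) = {s2}
Sat(AX ((r ∧ a) ∨ r)) = {s : every successor in {s2}} = {s4}
s4 ∈ Sat(AX ((r ∧ a) ∨ r)) = {s4}, so the formula holds at s4.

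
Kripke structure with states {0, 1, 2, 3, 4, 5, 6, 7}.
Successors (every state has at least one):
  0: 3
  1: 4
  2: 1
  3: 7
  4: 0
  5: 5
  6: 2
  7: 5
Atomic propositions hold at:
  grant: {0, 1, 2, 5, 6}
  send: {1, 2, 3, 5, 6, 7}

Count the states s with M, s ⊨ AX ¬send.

Sat(¬send) = {0, 4}
Sat(AX ¬send) = {s : every successor in {0, 4}} = {1, 4}
|Sat(AX ¬send)| = |{1, 4}| = 2.

2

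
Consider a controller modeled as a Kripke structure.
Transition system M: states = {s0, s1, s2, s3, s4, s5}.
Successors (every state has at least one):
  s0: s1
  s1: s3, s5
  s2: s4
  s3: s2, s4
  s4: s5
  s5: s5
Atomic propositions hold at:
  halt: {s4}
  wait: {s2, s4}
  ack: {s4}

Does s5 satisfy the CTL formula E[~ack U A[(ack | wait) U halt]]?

No

Sat(~ack) = {s0, s1, s2, s3, s5}
Sat(ack | wait) = {s2, s4}
A[(ack | wait) U halt]: least fixpoint, start Z0 = Sat(halt) = {s4}, add states in Sat(ack | wait) with every successor in Z. Z1 = {s2, s4}; fixed.
Sat(A[(ack | wait) U halt]) = {s2, s4}
E[~ack U A[(ack | wait) U halt]]: least fixpoint, start Z0 = Sat(A[(ack | wait) U halt]) = {s2, s4}, add states in Sat(~ack) with some successor in Z. Z1 = {s2, s3, s4}; Z2 = {s1, s2, s3, s4}; Z3 = {s0, s1, s2, s3, s4}; fixed.
Sat(E[~ack U A[(ack | wait) U halt]]) = {s0, s1, s2, s3, s4}
s5 ∉ Sat(E[~ack U A[(ack | wait) U halt]]) = {s0, s1, s2, s3, s4}, so the formula does not hold at s5.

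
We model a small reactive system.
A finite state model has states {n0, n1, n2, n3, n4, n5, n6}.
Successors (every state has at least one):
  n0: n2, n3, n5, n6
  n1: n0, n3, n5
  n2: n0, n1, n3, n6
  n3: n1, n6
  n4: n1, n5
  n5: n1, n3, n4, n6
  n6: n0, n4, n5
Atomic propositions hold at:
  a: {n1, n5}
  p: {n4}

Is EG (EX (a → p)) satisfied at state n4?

Sat(a → p) = {n0, n2, n3, n4, n6}
Sat(EX (a → p)) = {s : some successor in {n0, n2, n3, n4, n6}} = {n0, n1, n2, n3, n5, n6}
EG (EX (a → p)): greatest fixpoint, start Z0 = {n0, n1, n2, n3, n5, n6}, keep only states in Sat with some successor in Z. Already a fixed point.
Sat(EG (EX (a → p))) = {n0, n1, n2, n3, n5, n6}
n4 ∉ Sat(EG (EX (a → p))) = {n0, n1, n2, n3, n5, n6}, so the formula does not hold at n4.

No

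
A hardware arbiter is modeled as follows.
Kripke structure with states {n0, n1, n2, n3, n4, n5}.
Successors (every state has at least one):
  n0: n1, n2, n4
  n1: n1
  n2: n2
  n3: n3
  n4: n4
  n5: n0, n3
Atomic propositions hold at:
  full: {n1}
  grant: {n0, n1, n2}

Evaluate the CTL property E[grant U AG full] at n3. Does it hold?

No

AG full: greatest fixpoint, start Z0 = {n1}, keep only states in Sat with every successor in Z. Already a fixed point.
Sat(AG full) = {n1}
E[grant U AG full]: least fixpoint, start Z0 = Sat(AG full) = {n1}, add states in Sat(grant) with some successor in Z. Z1 = {n0, n1}; fixed.
Sat(E[grant U AG full]) = {n0, n1}
n3 ∉ Sat(E[grant U AG full]) = {n0, n1}, so the formula does not hold at n3.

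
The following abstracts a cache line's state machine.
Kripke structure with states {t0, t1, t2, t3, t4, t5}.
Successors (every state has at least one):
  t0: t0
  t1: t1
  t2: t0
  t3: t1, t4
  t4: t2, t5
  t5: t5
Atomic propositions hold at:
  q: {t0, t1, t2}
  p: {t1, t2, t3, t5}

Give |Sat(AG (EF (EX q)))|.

3

Sat(EX q) = {s : some successor in {t0, t1, t2}} = {t0, t1, t2, t3, t4}
EF (EX q): least fixpoint, start Z0 = {t0, t1, t2, t3, t4}, add states with some successor in Z. Already a fixed point.
Sat(EF (EX q)) = {t0, t1, t2, t3, t4}
AG (EF (EX q)): greatest fixpoint, start Z0 = {t0, t1, t2, t3, t4}, keep only states in Sat with every successor in Z. Z1 = {t0, t1, t2, t3}; Z2 = {t0, t1, t2}; fixed.
Sat(AG (EF (EX q))) = {t0, t1, t2}
|Sat(AG (EF (EX q)))| = |{t0, t1, t2}| = 3.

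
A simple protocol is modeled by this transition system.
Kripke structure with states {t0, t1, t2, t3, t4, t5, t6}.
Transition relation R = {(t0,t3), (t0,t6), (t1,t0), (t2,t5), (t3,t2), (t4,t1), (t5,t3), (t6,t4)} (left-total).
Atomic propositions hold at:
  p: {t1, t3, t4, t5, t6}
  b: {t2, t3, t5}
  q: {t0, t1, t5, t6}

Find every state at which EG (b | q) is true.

Sat(b | q) = {t0, t1, t2, t3, t5, t6}
EG (b | q): greatest fixpoint, start Z0 = {t0, t1, t2, t3, t5, t6}, keep only states in Sat with some successor in Z. Z1 = {t0, t1, t2, t3, t5}; fixed.
Sat(EG (b | q)) = {t0, t1, t2, t3, t5}

{t0, t1, t2, t3, t5}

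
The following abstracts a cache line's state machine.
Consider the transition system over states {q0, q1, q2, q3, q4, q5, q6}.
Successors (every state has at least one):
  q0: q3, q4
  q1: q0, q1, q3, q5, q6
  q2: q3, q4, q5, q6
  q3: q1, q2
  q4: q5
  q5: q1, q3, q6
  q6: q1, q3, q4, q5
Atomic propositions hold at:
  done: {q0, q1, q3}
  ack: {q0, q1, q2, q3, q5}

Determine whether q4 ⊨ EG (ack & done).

No

Sat(ack & done) = {q0, q1, q3}
EG (ack & done): greatest fixpoint, start Z0 = {q0, q1, q3}, keep only states in Sat with some successor in Z. Already a fixed point.
Sat(EG (ack & done)) = {q0, q1, q3}
q4 ∉ Sat(EG (ack & done)) = {q0, q1, q3}, so the formula does not hold at q4.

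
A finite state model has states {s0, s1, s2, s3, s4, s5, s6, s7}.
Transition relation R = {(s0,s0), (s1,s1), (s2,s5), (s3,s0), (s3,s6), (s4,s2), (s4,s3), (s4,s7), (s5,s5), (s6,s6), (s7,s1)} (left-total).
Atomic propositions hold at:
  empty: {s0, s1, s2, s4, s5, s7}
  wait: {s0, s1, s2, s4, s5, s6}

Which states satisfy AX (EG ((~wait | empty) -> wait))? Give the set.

{s0, s1, s2, s3, s5, s6, s7}

Sat(~wait) = {s3, s7}
Sat(~wait | empty) = {s0, s1, s2, s3, s4, s5, s7}
Sat((~wait | empty) -> wait) = {s0, s1, s2, s4, s5, s6}
EG ((~wait | empty) -> wait): greatest fixpoint, start Z0 = {s0, s1, s2, s4, s5, s6}, keep only states in Sat with some successor in Z. Already a fixed point.
Sat(EG ((~wait | empty) -> wait)) = {s0, s1, s2, s4, s5, s6}
Sat(AX (EG ((~wait | empty) -> wait))) = {s : every successor in {s0, s1, s2, s4, s5, s6}} = {s0, s1, s2, s3, s5, s6, s7}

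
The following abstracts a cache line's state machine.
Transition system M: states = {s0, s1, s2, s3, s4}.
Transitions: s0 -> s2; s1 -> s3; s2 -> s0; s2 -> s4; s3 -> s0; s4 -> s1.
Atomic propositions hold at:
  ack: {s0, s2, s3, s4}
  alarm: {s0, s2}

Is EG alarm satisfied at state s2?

Yes

EG alarm: greatest fixpoint, start Z0 = {s0, s2}, keep only states in Sat with some successor in Z. Already a fixed point.
Sat(EG alarm) = {s0, s2}
s2 ∈ Sat(EG alarm) = {s0, s2}, so the formula holds at s2.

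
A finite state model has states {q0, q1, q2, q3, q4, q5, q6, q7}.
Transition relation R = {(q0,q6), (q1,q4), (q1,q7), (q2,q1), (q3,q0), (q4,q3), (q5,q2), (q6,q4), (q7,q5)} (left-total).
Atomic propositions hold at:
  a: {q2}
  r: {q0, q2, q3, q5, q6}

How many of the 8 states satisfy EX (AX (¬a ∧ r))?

4

Sat(¬a) = {q0, q1, q3, q4, q5, q6, q7}
Sat(¬a ∧ r) = {q0, q3, q5, q6}
Sat(AX (¬a ∧ r)) = {s : every successor in {q0, q3, q5, q6}} = {q0, q3, q4, q7}
Sat(EX (AX (¬a ∧ r))) = {s : some successor in {q0, q3, q4, q7}} = {q1, q3, q4, q6}
|Sat(EX (AX (¬a ∧ r)))| = |{q1, q3, q4, q6}| = 4.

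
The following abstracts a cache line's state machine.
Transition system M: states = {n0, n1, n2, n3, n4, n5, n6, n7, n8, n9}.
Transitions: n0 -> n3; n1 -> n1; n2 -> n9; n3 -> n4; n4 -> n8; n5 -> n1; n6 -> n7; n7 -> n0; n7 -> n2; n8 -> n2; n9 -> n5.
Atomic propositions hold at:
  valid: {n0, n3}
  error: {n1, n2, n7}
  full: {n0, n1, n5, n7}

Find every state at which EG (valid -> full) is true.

{n1, n2, n4, n5, n6, n7, n8, n9}

Sat(valid -> full) = {n0, n1, n2, n4, n5, n6, n7, n8, n9}
EG (valid -> full): greatest fixpoint, start Z0 = {n0, n1, n2, n4, n5, n6, n7, n8, n9}, keep only states in Sat with some successor in Z. Z1 = {n1, n2, n4, n5, n6, n7, n8, n9}; fixed.
Sat(EG (valid -> full)) = {n1, n2, n4, n5, n6, n7, n8, n9}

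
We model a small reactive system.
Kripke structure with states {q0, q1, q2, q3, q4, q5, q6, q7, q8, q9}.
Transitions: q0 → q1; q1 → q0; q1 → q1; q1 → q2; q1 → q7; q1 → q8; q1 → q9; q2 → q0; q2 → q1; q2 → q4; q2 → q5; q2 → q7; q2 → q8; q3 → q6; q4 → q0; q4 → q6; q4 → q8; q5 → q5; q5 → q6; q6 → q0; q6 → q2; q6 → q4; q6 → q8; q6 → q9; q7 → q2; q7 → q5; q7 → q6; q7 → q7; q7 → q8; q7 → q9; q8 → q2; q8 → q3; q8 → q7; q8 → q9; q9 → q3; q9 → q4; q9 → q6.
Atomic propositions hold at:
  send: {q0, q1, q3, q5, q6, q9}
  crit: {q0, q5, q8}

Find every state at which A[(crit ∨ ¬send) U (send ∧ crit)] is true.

Sat(¬send) = {q2, q4, q7, q8}
Sat(crit ∨ ¬send) = {q0, q2, q4, q5, q7, q8}
Sat(send ∧ crit) = {q0, q5}
A[(crit ∨ ¬send) U (send ∧ crit)]: least fixpoint, start Z0 = Sat((send ∧ crit)) = {q0, q5}, add states in Sat(crit ∨ ¬send) with every successor in Z. Already a fixed point.
Sat(A[(crit ∨ ¬send) U (send ∧ crit)]) = {q0, q5}

{q0, q5}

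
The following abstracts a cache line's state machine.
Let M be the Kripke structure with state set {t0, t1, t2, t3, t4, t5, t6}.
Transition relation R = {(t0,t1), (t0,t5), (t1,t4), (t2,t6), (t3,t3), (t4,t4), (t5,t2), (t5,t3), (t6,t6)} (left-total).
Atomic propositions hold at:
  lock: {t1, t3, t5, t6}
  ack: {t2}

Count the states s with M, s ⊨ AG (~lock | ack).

Sat(~lock) = {t0, t2, t4}
Sat(~lock | ack) = {t0, t2, t4}
AG (~lock | ack): greatest fixpoint, start Z0 = {t0, t2, t4}, keep only states in Sat with every successor in Z. Z1 = {t4}; fixed.
Sat(AG (~lock | ack)) = {t4}
|Sat(AG (~lock | ack))| = |{t4}| = 1.

1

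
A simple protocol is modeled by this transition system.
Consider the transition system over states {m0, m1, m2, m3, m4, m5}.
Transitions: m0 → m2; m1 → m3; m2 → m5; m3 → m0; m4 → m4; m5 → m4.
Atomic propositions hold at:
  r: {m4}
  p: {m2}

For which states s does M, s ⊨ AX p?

{m0}

Sat(AX p) = {s : every successor in {m2}} = {m0}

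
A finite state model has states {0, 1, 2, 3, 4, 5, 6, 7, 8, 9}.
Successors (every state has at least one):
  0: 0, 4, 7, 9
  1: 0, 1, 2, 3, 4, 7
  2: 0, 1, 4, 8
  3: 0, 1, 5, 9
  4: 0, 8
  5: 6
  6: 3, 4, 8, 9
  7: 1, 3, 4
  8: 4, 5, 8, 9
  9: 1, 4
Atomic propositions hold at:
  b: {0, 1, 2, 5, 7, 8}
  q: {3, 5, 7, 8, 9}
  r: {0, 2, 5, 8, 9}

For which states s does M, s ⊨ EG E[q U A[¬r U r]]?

{0, 2, 3, 4, 7, 8, 9}

Sat(¬r) = {1, 3, 4, 6, 7}
A[¬r U r]: least fixpoint, start Z0 = Sat(r) = {0, 2, 5, 8, 9}, add states in Sat(¬r) with every successor in Z. Z1 = {0, 2, 4, 5, 8, 9}; fixed.
Sat(A[¬r U r]) = {0, 2, 4, 5, 8, 9}
E[q U A[¬r U r]]: least fixpoint, start Z0 = Sat(A[¬r U r]) = {0, 2, 4, 5, 8, 9}, add states in Sat(q) with some successor in Z. Z1 = {0, 2, 3, 4, 5, 7, 8, 9}; fixed.
Sat(E[q U A[¬r U r]]) = {0, 2, 3, 4, 5, 7, 8, 9}
EG E[q U A[¬r U r]]: greatest fixpoint, start Z0 = {0, 2, 3, 4, 5, 7, 8, 9}, keep only states in Sat with some successor in Z. Z1 = {0, 2, 3, 4, 7, 8, 9}; fixed.
Sat(EG E[q U A[¬r U r]]) = {0, 2, 3, 4, 7, 8, 9}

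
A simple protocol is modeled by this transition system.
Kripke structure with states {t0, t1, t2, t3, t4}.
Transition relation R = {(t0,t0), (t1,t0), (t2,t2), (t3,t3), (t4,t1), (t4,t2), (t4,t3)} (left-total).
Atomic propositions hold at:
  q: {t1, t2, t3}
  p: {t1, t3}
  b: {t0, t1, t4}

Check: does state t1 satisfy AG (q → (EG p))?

EG p: greatest fixpoint, start Z0 = {t1, t3}, keep only states in Sat with some successor in Z. Z1 = {t3}; fixed.
Sat(EG p) = {t3}
Sat(q → (EG p)) = {t0, t3, t4}
AG (q → (EG p)): greatest fixpoint, start Z0 = {t0, t3, t4}, keep only states in Sat with every successor in Z. Z1 = {t0, t3}; fixed.
Sat(AG (q → (EG p))) = {t0, t3}
t1 ∉ Sat(AG (q → (EG p))) = {t0, t3}, so the formula does not hold at t1.

No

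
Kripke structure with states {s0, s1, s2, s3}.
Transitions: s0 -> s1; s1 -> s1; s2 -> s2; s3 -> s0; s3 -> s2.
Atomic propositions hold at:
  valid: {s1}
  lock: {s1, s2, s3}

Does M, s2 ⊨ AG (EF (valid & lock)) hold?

Sat(valid & lock) = {s1}
EF (valid & lock): least fixpoint, start Z0 = {s1}, add states with some successor in Z. Z1 = {s0, s1}; Z2 = {s0, s1, s3}; fixed.
Sat(EF (valid & lock)) = {s0, s1, s3}
AG (EF (valid & lock)): greatest fixpoint, start Z0 = {s0, s1, s3}, keep only states in Sat with every successor in Z. Z1 = {s0, s1}; fixed.
Sat(AG (EF (valid & lock))) = {s0, s1}
s2 ∉ Sat(AG (EF (valid & lock))) = {s0, s1}, so the formula does not hold at s2.

No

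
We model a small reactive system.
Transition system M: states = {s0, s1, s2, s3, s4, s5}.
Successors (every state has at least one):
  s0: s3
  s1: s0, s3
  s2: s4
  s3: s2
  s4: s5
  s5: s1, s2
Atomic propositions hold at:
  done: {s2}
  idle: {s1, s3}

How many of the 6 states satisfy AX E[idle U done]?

3

E[idle U done]: least fixpoint, start Z0 = Sat(done) = {s2}, add states in Sat(idle) with some successor in Z. Z1 = {s2, s3}; Z2 = {s1, s2, s3}; fixed.
Sat(E[idle U done]) = {s1, s2, s3}
Sat(AX E[idle U done]) = {s : every successor in {s1, s2, s3}} = {s0, s3, s5}
|Sat(AX E[idle U done])| = |{s0, s3, s5}| = 3.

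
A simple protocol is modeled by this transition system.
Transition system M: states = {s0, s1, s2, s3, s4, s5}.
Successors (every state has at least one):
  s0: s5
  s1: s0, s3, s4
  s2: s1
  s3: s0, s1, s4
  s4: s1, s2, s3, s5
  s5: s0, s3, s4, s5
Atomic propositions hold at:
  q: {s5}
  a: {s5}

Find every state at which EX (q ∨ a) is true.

{s0, s4, s5}

Sat(q ∨ a) = {s5}
Sat(EX (q ∨ a)) = {s : some successor in {s5}} = {s0, s4, s5}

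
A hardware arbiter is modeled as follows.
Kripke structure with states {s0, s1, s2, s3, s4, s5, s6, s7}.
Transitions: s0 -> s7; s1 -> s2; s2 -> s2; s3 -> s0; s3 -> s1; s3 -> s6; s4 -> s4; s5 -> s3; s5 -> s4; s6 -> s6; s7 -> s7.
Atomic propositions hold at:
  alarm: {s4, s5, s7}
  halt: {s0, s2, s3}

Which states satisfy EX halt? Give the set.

{s1, s2, s3, s5}

Sat(EX halt) = {s : some successor in {s0, s2, s3}} = {s1, s2, s3, s5}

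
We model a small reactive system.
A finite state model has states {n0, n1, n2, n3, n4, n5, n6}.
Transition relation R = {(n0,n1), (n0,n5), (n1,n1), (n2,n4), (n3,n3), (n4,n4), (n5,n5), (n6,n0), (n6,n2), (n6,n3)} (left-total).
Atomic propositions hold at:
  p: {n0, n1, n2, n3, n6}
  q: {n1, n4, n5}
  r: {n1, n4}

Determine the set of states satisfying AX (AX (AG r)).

{n1, n2, n4}

AG r: greatest fixpoint, start Z0 = {n1, n4}, keep only states in Sat with every successor in Z. Already a fixed point.
Sat(AG r) = {n1, n4}
Sat(AX (AG r)) = {s : every successor in {n1, n4}} = {n1, n2, n4}
Sat(AX (AX (AG r))) = {s : every successor in {n1, n2, n4}} = {n1, n2, n4}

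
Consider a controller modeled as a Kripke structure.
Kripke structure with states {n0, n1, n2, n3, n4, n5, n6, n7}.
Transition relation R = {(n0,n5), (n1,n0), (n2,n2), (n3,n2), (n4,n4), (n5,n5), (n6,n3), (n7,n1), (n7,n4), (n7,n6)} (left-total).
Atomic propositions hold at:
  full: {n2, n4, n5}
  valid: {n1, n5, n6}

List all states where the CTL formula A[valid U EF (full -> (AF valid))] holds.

AF valid: least fixpoint, start Z0 = {n1, n5, n6}, add states with every successor in Z. Z1 = {n0, n1, n5, n6}; fixed.
Sat(AF valid) = {n0, n1, n5, n6}
Sat(full -> (AF valid)) = {n0, n1, n3, n5, n6, n7}
EF (full -> (AF valid)): least fixpoint, start Z0 = {n0, n1, n3, n5, n6, n7}, add states with some successor in Z. Already a fixed point.
Sat(EF (full -> (AF valid))) = {n0, n1, n3, n5, n6, n7}
A[valid U EF (full -> (AF valid))]: least fixpoint, start Z0 = Sat(EF (full -> (AF valid))) = {n0, n1, n3, n5, n6, n7}, add states in Sat(valid) with every successor in Z. Already a fixed point.
Sat(A[valid U EF (full -> (AF valid))]) = {n0, n1, n3, n5, n6, n7}

{n0, n1, n3, n5, n6, n7}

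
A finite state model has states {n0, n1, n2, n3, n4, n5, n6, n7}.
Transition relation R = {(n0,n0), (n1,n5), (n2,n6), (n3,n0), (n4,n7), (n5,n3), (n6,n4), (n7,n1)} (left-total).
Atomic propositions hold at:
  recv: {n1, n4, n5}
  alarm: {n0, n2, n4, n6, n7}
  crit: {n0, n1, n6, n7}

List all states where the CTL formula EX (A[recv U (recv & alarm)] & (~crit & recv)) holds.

{n6}

Sat(recv & alarm) = {n4}
A[recv U (recv & alarm)]: least fixpoint, start Z0 = Sat((recv & alarm)) = {n4}, add states in Sat(recv) with every successor in Z. Already a fixed point.
Sat(A[recv U (recv & alarm)]) = {n4}
Sat(~crit) = {n2, n3, n4, n5}
Sat(~crit & recv) = {n4, n5}
Sat(A[recv U (recv & alarm)] & (~crit & recv)) = {n4}
Sat(EX (A[recv U (recv & alarm)] & (~crit & recv))) = {s : some successor in {n4}} = {n6}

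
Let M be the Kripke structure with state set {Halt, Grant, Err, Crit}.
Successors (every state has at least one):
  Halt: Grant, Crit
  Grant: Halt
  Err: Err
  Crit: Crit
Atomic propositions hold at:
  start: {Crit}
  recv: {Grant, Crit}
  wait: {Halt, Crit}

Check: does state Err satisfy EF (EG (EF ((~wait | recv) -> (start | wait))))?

Sat(~wait) = {Grant, Err}
Sat(~wait | recv) = {Grant, Err, Crit}
Sat(start | wait) = {Halt, Crit}
Sat((~wait | recv) -> (start | wait)) = {Halt, Crit}
EF ((~wait | recv) -> (start | wait)): least fixpoint, start Z0 = {Halt, Crit}, add states with some successor in Z. Z1 = {Halt, Grant, Crit}; fixed.
Sat(EF ((~wait | recv) -> (start | wait))) = {Halt, Grant, Crit}
EG (EF ((~wait | recv) -> (start | wait))): greatest fixpoint, start Z0 = {Halt, Grant, Crit}, keep only states in Sat with some successor in Z. Already a fixed point.
Sat(EG (EF ((~wait | recv) -> (start | wait)))) = {Halt, Grant, Crit}
EF (EG (EF ((~wait | recv) -> (start | wait)))): least fixpoint, start Z0 = {Halt, Grant, Crit}, add states with some successor in Z. Already a fixed point.
Sat(EF (EG (EF ((~wait | recv) -> (start | wait))))) = {Halt, Grant, Crit}
Err ∉ Sat(EF (EG (EF ((~wait | recv) -> (start | wait))))) = {Halt, Grant, Crit}, so the formula does not hold at Err.

No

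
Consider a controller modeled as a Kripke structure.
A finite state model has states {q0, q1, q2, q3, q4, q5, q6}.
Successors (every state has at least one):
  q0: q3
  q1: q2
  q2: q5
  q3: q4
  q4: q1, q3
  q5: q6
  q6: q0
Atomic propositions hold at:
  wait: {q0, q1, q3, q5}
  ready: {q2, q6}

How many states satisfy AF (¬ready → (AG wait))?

4

Sat(¬ready) = {q0, q1, q3, q4, q5}
AG wait: greatest fixpoint, start Z0 = {q0, q1, q3, q5}, keep only states in Sat with every successor in Z. Z1 = {q0}; Z2 = ∅; fixed.
Sat(AG wait) = ∅
Sat(¬ready → (AG wait)) = {q2, q6}
AF (¬ready → (AG wait)): least fixpoint, start Z0 = {q2, q6}, add states with every successor in Z. Z1 = {q1, q2, q5, q6}; fixed.
Sat(AF (¬ready → (AG wait))) = {q1, q2, q5, q6}
|Sat(AF (¬ready → (AG wait)))| = |{q1, q2, q5, q6}| = 4.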